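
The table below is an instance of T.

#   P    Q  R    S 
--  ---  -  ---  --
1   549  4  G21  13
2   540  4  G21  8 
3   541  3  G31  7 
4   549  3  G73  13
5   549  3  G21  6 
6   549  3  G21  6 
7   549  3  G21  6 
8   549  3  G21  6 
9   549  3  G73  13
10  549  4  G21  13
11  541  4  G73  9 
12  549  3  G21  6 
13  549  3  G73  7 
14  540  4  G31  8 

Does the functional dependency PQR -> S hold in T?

No

(P=549, Q=4, R=G21): rows 1, 10 → S = 13, 13 ✓
(P=540, Q=4, R=G21): row 2 → S = 8 ✓
(P=541, Q=3, R=G31): row 3 → S = 7 ✓
(P=549, Q=3, R=G73): rows 4, 9, 13 → S takes values {13, 7} — violation
(P=549, Q=3, R=G21): rows 5, 6, 7, 8, 12 → S = 6, 6, 6, 6, 6 ✓
(P=541, Q=4, R=G73): row 11 → S = 9 ✓
(P=540, Q=4, R=G31): row 14 → S = 8 ✓
Two rows agree on PQR but differ on S, so PQR -> S does not hold.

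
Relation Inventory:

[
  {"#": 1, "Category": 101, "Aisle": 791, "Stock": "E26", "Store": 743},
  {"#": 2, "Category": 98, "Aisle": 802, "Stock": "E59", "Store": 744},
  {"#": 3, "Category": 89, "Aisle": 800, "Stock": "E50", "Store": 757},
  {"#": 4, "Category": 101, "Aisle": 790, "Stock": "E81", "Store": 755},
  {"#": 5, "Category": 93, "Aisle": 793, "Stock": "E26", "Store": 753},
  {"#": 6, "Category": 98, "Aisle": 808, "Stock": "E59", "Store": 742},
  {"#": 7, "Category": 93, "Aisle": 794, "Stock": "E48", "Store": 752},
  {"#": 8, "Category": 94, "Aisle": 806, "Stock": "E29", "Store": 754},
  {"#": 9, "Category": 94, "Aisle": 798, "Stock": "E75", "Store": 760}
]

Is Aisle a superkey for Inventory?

All 9 rows have distinct Aisle values, so Aisle → (all attributes) holds and Aisle is a superkey.

Yes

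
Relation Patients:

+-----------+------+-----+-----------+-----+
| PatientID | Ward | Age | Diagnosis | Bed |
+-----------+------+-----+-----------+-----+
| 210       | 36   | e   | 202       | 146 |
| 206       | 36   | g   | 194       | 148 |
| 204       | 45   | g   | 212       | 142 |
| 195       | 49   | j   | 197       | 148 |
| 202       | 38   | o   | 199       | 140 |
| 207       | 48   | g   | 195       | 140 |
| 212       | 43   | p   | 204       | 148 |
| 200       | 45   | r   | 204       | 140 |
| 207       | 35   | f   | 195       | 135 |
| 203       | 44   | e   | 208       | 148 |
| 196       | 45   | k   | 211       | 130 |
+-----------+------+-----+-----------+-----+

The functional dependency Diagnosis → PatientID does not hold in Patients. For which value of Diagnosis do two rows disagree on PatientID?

204

Diagnosis=202: 1 row → PatientID = 210 ✓
Diagnosis=194: 1 row → PatientID = 206 ✓
Diagnosis=212: 1 row → PatientID = 204 ✓
Diagnosis=197: 1 row → PatientID = 195 ✓
Diagnosis=199: 1 row → PatientID = 202 ✓
Diagnosis=195: 2 rows → PatientID = 207, 207 ✓
Diagnosis=204: 2 rows → PatientID takes values {212, 200} — violation
Diagnosis=208: 1 row → PatientID = 203 ✓
Diagnosis=211: 1 row → PatientID = 196 ✓
The only Diagnosis value with inconsistent PatientID is Diagnosis=204.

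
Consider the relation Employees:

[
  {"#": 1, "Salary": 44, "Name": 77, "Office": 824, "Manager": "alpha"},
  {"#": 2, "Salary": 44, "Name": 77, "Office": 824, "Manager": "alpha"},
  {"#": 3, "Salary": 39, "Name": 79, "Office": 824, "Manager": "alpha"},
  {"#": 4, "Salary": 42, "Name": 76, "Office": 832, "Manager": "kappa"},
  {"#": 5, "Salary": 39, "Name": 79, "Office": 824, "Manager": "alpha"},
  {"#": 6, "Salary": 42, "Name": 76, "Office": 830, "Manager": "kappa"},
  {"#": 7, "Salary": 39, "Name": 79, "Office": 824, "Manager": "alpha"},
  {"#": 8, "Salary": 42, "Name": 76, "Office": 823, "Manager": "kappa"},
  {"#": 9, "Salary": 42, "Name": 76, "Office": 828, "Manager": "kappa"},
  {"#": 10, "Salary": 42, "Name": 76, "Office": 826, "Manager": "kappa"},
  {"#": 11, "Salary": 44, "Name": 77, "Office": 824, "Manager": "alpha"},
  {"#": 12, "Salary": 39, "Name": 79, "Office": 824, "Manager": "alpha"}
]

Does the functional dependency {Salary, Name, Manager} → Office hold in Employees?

No

(Salary=44, Name=77, Manager=alpha): rows 1, 2, 11 → Office = 824, 824, 824 ✓
(Salary=39, Name=79, Manager=alpha): rows 3, 5, 7, 12 → Office = 824, 824, 824, 824 ✓
(Salary=42, Name=76, Manager=kappa): rows 4, 6, 8, 9, 10 → Office takes values {832, 830, 823, 828, 826} — violation
Two rows agree on {Salary, Name, Manager} but differ on Office, so {Salary, Name, Manager} → Office does not hold.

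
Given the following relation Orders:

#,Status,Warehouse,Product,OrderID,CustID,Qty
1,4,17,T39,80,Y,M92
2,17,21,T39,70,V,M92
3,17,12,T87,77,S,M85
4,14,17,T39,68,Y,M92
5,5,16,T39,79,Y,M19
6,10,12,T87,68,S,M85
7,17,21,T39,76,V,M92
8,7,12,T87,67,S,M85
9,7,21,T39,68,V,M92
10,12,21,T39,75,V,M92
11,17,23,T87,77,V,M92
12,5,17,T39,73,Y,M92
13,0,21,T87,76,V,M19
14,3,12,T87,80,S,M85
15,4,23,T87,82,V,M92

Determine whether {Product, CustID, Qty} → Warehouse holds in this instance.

(Product=T39, CustID=Y, Qty=M92): rows 1, 4, 12 → Warehouse = 17, 17, 17 ✓
(Product=T39, CustID=V, Qty=M92): rows 2, 7, 9, 10 → Warehouse = 21, 21, 21, 21 ✓
(Product=T87, CustID=S, Qty=M85): rows 3, 6, 8, 14 → Warehouse = 12, 12, 12, 12 ✓
(Product=T39, CustID=Y, Qty=M19): row 5 → Warehouse = 16 ✓
(Product=T87, CustID=V, Qty=M92): rows 11, 15 → Warehouse = 23, 23 ✓
(Product=T87, CustID=V, Qty=M19): row 13 → Warehouse = 21 ✓
Every {Product, CustID, Qty} value is associated with a single Warehouse value, so {Product, CustID, Qty} → Warehouse holds.

Yes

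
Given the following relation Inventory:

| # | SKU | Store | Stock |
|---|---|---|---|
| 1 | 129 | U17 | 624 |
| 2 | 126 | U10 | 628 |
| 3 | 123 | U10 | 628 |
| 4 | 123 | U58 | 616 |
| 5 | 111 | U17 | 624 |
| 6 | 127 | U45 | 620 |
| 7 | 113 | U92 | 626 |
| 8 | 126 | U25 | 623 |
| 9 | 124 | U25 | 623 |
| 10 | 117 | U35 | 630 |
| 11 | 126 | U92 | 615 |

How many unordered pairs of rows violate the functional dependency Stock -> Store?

0

Stock=624: all 2 rows agree on Store — 0 pairs.
Stock=628: all 2 rows agree on Store — 0 pairs.
Stock=623: all 2 rows agree on Store — 0 pairs.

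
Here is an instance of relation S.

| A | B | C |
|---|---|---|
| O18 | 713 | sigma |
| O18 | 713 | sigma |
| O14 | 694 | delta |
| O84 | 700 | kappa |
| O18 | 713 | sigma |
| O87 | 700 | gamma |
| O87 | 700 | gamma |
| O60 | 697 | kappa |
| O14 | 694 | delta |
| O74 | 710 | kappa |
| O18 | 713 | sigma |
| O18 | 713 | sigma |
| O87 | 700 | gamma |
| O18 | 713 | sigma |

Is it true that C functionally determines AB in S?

No

C=sigma: 6 rows → {A,B} = (O18, 713), (O18, 713), (O18, 713), (O18, 713), (O18, 713), (O18, 713) ✓
C=delta: 2 rows → {A,B} = (O14, 694), (O14, 694) ✓
C=kappa: 3 rows → {A,B} takes values {(O84, 700), (O60, 697), (O74, 710)} — violation
C=gamma: 3 rows → {A,B} = (O87, 700), (O87, 700), (O87, 700) ✓
Two rows agree on C but differ on AB, so C -> AB does not hold.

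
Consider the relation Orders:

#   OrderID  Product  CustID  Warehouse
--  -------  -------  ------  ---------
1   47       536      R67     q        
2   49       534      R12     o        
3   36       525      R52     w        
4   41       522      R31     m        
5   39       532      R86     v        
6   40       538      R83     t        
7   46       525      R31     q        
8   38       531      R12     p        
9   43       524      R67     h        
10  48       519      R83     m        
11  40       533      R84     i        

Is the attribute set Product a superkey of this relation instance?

Rows 3 and 7 have the same Product value Product=525 but are distinct tuples, so Product does not determine every attribute — not a superkey.

No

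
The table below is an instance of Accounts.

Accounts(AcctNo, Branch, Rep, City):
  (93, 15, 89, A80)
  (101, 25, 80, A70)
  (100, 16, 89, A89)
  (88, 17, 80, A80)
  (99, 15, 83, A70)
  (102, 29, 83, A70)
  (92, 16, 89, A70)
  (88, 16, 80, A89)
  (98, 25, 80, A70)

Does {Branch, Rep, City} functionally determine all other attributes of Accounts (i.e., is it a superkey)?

Two distinct rows share (Branch=25, Rep=80, City=A70), so {Branch, Rep, City} does not determine every attribute — not a superkey.

No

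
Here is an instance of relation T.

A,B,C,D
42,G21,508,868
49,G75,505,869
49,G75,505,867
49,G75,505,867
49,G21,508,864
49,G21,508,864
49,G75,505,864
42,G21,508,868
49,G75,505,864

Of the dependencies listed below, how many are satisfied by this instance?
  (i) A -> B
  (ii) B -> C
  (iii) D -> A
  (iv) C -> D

2

(i) A -> B: A=49: 7 rows → B takes values {G75, G21} — violation — fails.
(ii) B -> C: every LHS value maps to a single RHS value — holds.
(iii) D -> A: every LHS value maps to a single RHS value — holds.
(iv) C -> D: C=508: 4 rows → D takes values {868, 864} — violation; C=505: 5 rows → D takes values {869, 867, 864} — violation — fails.
2 of the 4 dependencies hold.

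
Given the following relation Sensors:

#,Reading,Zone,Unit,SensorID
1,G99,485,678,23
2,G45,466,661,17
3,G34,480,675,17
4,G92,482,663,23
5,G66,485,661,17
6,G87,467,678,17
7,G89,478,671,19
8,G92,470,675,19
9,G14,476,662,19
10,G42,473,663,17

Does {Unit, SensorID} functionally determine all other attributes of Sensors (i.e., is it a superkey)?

Rows 2 and 5 have the same {Unit, SensorID} value (Unit=661, SensorID=17) but are distinct tuples, so {Unit, SensorID} does not determine every attribute — not a superkey.

No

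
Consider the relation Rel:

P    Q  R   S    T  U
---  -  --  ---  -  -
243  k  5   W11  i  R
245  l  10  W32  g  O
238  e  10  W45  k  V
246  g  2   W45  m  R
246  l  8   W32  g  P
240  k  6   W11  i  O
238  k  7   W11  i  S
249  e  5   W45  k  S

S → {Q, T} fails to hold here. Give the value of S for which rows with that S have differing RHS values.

S=W11: 3 rows → {Q,T} = (k, i), (k, i), (k, i) ✓
S=W32: 2 rows → {Q,T} = (l, g), (l, g) ✓
S=W45: 3 rows → {Q,T} takes values {(e, k), (g, m)} — violation
The only S value with inconsistent RHS is S=W45.

W45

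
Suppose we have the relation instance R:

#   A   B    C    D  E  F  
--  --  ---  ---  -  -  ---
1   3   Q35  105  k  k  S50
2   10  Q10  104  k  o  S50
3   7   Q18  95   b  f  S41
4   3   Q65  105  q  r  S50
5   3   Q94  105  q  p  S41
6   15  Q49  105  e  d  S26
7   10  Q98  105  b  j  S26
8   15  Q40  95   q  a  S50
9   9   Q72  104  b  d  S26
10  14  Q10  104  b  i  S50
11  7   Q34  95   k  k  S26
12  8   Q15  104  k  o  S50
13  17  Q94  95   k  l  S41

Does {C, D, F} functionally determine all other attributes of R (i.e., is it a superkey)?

No

Rows 2 and 12 have the same {C, D, F} value (C=104, D=k, F=S50) but are distinct tuples, so {C, D, F} does not determine every attribute — not a superkey.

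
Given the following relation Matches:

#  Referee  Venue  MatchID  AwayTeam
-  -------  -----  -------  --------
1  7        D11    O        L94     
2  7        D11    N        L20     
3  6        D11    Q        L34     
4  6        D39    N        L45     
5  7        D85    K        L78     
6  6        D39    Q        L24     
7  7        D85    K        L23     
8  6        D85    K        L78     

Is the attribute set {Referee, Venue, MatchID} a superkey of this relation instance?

Rows 5 and 7 have the same {Referee, Venue, MatchID} value (Referee=7, Venue=D85, MatchID=K) but are distinct tuples, so {Referee, Venue, MatchID} does not determine every attribute — not a superkey.

No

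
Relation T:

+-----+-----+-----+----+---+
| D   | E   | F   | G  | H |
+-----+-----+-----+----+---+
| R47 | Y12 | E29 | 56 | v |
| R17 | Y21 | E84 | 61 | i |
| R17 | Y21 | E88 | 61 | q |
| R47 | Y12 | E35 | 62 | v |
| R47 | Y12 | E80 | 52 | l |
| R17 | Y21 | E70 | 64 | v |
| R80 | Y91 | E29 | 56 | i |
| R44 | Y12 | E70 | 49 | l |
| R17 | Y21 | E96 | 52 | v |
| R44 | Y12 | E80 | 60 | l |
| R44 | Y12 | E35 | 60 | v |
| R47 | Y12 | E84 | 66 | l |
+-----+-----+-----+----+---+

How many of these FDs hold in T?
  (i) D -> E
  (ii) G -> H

1

(i) D -> E: every LHS value maps to a single RHS value — holds.
(ii) G -> H: G=56: 2 rows → H takes values {v, i} — violation; G=61: 2 rows → H takes values {i, q} — violation; G=52: 2 rows → H takes values {l, v} — violation; G=60: 2 rows → H takes values {l, v} — violation — fails.
1 of the 2 dependencies holds.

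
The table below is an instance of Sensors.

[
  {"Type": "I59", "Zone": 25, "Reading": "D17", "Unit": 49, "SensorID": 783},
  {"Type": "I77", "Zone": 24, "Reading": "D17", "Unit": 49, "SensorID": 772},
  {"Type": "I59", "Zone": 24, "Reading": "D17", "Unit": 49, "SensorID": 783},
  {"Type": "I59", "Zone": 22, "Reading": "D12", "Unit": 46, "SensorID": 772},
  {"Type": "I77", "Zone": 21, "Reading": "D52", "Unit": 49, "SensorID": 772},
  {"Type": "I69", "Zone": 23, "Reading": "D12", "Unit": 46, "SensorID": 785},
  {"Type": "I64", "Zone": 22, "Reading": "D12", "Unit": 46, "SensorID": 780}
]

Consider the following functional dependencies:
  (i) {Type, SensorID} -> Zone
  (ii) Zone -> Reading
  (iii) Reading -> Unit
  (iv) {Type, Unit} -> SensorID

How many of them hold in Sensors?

3

(i) {Type, SensorID} -> Zone: (Type=I59, SensorID=783): 2 rows → Zone takes values {25, 24} — violation; (Type=I77, SensorID=772): 2 rows → Zone takes values {24, 21} — violation — fails.
(ii) Zone -> Reading: every LHS value maps to a single RHS value — holds.
(iii) Reading -> Unit: every LHS value maps to a single RHS value — holds.
(iv) {Type, Unit} -> SensorID: every LHS value maps to a single RHS value — holds.
3 of the 4 dependencies hold.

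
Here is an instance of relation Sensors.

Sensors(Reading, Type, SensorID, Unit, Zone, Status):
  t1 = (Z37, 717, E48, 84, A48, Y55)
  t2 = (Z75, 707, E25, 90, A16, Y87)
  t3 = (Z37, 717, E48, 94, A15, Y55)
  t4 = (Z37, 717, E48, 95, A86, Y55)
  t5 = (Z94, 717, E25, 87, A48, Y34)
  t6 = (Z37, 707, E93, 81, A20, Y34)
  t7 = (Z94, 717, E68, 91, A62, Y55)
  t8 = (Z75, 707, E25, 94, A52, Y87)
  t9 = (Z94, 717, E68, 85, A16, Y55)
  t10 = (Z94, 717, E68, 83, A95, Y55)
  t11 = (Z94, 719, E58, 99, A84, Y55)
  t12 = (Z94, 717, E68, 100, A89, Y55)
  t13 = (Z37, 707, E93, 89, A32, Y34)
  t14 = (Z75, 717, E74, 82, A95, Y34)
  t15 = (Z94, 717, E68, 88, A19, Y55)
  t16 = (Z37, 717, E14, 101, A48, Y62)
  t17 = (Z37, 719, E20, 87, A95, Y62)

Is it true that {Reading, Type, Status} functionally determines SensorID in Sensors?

(Reading=Z37, Type=717, Status=Y55): rows 1, 3, 4 → SensorID = E48, E48, E48 ✓
(Reading=Z75, Type=707, Status=Y87): rows 2, 8 → SensorID = E25, E25 ✓
(Reading=Z94, Type=717, Status=Y34): row 5 → SensorID = E25 ✓
(Reading=Z37, Type=707, Status=Y34): rows 6, 13 → SensorID = E93, E93 ✓
(Reading=Z94, Type=717, Status=Y55): rows 7, 9, 10, 12, 15 → SensorID = E68, E68, E68, E68, E68 ✓
(Reading=Z94, Type=719, Status=Y55): row 11 → SensorID = E58 ✓
(Reading=Z75, Type=717, Status=Y34): row 14 → SensorID = E74 ✓
(Reading=Z37, Type=717, Status=Y62): row 16 → SensorID = E14 ✓
(Reading=Z37, Type=719, Status=Y62): row 17 → SensorID = E20 ✓
Every {Reading, Type, Status} value is associated with a single SensorID value, so {Reading, Type, Status} -> SensorID holds.

Yes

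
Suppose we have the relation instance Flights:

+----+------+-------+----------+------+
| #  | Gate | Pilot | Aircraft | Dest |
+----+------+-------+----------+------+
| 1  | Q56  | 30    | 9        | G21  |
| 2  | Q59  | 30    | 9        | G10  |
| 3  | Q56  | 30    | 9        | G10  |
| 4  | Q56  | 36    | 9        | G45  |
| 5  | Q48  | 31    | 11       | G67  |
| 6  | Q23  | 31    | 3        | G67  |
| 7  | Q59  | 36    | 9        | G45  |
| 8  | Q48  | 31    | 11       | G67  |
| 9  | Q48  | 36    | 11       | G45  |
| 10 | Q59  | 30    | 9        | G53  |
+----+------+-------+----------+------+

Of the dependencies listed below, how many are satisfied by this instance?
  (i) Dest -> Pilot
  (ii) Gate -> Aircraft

2

(i) Dest -> Pilot: every LHS value maps to a single RHS value — holds.
(ii) Gate -> Aircraft: every LHS value maps to a single RHS value — holds.
2 of the 2 dependencies hold.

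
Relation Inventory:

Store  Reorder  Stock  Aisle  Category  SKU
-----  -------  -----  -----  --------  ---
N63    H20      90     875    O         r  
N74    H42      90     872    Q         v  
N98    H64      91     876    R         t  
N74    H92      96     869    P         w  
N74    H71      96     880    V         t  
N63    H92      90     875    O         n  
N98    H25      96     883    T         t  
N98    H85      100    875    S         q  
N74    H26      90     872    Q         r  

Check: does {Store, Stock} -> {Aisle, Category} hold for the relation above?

(Store=N63, Stock=90): 2 rows → {Aisle,Category} = (875, O), (875, O) ✓
(Store=N74, Stock=90): 2 rows → {Aisle,Category} = (872, Q), (872, Q) ✓
(Store=N98, Stock=91): 1 row → {Aisle,Category} = (876, R) ✓
(Store=N74, Stock=96): 2 rows → {Aisle,Category} takes values {(869, P), (880, V)} — violation
(Store=N98, Stock=96): 1 row → {Aisle,Category} = (883, T) ✓
(Store=N98, Stock=100): 1 row → {Aisle,Category} = (875, S) ✓
Two rows agree on {Store, Stock} but differ on {Aisle, Category}, so {Store, Stock} -> {Aisle, Category} does not hold.

No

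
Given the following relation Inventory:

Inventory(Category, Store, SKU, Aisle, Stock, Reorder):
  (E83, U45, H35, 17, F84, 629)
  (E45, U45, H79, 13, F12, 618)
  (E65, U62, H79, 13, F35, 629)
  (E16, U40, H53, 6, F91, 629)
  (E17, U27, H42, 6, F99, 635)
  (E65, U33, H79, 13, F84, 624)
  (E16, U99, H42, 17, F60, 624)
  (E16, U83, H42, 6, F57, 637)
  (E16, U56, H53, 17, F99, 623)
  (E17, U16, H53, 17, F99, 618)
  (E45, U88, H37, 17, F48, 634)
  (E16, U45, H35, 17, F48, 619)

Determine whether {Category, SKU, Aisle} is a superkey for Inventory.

Two distinct rows share (Category=E65, SKU=H79, Aisle=13), so {Category, SKU, Aisle} does not determine every attribute — not a superkey.

No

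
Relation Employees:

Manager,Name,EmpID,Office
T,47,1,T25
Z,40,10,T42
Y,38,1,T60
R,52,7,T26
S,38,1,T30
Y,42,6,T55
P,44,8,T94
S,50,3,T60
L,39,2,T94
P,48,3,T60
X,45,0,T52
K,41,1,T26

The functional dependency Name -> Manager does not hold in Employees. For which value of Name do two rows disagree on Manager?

38

Name=47: 1 row → Manager = T ✓
Name=40: 1 row → Manager = Z ✓
Name=38: 2 rows → Manager takes values {Y, S} — violation
Name=52: 1 row → Manager = R ✓
Name=42: 1 row → Manager = Y ✓
Name=44: 1 row → Manager = P ✓
Name=50: 1 row → Manager = S ✓
Name=39: 1 row → Manager = L ✓
Name=48: 1 row → Manager = P ✓
Name=45: 1 row → Manager = X ✓
Name=41: 1 row → Manager = K ✓
The only Name value with inconsistent Manager is Name=38.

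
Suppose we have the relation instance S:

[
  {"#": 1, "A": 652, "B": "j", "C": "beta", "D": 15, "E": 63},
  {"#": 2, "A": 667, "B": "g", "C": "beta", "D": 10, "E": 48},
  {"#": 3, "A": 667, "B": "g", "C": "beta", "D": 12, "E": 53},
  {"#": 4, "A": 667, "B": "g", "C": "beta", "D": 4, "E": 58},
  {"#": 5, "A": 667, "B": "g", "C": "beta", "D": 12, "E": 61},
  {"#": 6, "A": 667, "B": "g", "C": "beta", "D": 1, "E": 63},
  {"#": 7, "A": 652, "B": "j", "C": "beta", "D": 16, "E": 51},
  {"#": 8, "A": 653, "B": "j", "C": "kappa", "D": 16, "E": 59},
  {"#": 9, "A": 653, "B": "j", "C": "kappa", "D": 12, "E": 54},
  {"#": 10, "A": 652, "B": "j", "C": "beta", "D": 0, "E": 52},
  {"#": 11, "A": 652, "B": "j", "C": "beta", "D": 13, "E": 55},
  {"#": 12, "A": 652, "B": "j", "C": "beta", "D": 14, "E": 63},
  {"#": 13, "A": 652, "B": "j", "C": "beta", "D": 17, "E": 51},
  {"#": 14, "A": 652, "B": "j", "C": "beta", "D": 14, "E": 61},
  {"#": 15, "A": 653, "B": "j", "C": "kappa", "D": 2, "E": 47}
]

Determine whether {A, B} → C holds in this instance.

Yes

(A=652, B=j): rows 1, 7, 10, 11, 12, 13, 14 → C = beta, beta, beta, beta, beta, beta, beta ✓
(A=667, B=g): rows 2, 3, 4, 5, 6 → C = beta, beta, beta, beta, beta ✓
(A=653, B=j): rows 8, 9, 15 → C = kappa, kappa, kappa ✓
Every {A, B} value is associated with a single C value, so {A, B} → C holds.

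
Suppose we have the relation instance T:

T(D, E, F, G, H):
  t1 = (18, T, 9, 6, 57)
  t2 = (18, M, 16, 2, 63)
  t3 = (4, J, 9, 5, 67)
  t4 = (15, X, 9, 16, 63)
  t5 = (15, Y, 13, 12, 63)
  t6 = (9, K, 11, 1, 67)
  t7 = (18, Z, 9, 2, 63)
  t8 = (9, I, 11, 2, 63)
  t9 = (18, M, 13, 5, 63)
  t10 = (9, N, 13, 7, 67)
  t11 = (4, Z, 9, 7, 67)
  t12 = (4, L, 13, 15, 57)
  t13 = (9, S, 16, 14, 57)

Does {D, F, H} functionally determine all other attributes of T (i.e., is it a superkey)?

No

Rows 3 and 11 have the same {D, F, H} value (D=4, F=9, H=67) but are distinct tuples, so {D, F, H} does not determine every attribute — not a superkey.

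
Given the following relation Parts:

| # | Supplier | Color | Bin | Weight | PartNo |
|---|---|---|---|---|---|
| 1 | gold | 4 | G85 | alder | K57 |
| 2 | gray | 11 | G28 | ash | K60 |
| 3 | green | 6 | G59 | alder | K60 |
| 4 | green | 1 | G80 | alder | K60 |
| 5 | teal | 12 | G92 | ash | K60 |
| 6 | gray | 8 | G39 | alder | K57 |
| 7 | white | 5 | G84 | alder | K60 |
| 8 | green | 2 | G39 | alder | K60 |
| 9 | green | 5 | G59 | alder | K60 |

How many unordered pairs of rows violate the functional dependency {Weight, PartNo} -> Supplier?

6

(Weight=alder, PartNo=K57): violating pairs (1,6) — 1 pair.
(Weight=ash, PartNo=K60): violating pairs (2,5) — 1 pair.
(Weight=alder, PartNo=K60): violating pairs (3,7), (4,7), (7,8), (7,9) — 4 pairs.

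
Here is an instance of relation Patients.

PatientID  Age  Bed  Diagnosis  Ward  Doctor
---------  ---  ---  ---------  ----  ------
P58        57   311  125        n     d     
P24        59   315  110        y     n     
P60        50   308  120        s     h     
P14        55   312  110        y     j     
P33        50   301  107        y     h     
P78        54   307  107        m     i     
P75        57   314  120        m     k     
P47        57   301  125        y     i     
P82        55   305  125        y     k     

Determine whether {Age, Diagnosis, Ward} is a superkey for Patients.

Yes

All 9 rows have distinct {Age, Diagnosis, Ward} values, so {Age, Diagnosis, Ward} → (all attributes) holds and {Age, Diagnosis, Ward} is a superkey.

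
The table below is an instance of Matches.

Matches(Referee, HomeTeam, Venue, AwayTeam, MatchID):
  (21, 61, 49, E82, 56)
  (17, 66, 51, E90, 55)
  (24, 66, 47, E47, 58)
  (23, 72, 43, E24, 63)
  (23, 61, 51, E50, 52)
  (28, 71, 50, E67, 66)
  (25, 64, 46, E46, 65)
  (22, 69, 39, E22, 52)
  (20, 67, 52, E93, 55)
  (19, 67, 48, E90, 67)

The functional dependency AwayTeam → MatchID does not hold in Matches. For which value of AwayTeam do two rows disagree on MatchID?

AwayTeam=E82: 1 row → MatchID = 56 ✓
AwayTeam=E90: 2 rows → MatchID takes values {55, 67} — violation
AwayTeam=E47: 1 row → MatchID = 58 ✓
AwayTeam=E24: 1 row → MatchID = 63 ✓
AwayTeam=E50: 1 row → MatchID = 52 ✓
AwayTeam=E67: 1 row → MatchID = 66 ✓
AwayTeam=E46: 1 row → MatchID = 65 ✓
AwayTeam=E22: 1 row → MatchID = 52 ✓
AwayTeam=E93: 1 row → MatchID = 55 ✓
The only AwayTeam value with inconsistent MatchID is AwayTeam=E90.

E90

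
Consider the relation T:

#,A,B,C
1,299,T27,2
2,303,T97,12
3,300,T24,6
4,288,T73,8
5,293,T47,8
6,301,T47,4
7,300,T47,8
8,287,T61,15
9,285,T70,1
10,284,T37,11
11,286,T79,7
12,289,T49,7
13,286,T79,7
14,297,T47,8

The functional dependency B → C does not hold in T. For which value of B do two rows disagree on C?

T47

B=T27: row 1 → C = 2 ✓
B=T97: row 2 → C = 12 ✓
B=T24: row 3 → C = 6 ✓
B=T73: row 4 → C = 8 ✓
B=T47: rows 5, 6, 7, 14 → C takes values {8, 4} — violation
B=T61: row 8 → C = 15 ✓
B=T70: row 9 → C = 1 ✓
B=T37: row 10 → C = 11 ✓
B=T79: rows 11, 13 → C = 7, 7 ✓
B=T49: row 12 → C = 7 ✓
The only B value with inconsistent C is B=T47.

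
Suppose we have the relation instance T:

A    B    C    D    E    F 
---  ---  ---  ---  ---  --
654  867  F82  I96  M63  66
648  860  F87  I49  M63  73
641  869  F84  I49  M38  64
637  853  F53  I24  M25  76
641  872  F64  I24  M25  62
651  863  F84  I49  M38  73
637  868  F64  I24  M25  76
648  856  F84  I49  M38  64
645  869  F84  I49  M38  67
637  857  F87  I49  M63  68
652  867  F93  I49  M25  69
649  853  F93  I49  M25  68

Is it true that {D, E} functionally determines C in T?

No

(D=I96, E=M63): 1 row → C = F82 ✓
(D=I49, E=M63): 2 rows → C = F87, F87 ✓
(D=I49, E=M38): 4 rows → C = F84, F84, F84, F84 ✓
(D=I24, E=M25): 3 rows → C takes values {F53, F64} — violation
(D=I49, E=M25): 2 rows → C = F93, F93 ✓
Two rows agree on {D, E} but differ on C, so {D, E} -> C does not hold.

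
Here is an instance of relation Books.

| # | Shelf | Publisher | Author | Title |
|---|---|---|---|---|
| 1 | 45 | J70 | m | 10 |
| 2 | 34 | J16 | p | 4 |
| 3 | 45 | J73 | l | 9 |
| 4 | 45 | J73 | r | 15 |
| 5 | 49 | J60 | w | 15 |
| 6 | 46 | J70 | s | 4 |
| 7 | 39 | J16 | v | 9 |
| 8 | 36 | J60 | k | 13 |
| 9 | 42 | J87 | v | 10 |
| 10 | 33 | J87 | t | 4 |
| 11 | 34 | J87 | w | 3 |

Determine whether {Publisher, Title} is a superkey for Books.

All 11 rows have distinct {Publisher, Title} values, so {Publisher, Title} → (all attributes) holds and {Publisher, Title} is a superkey.

Yes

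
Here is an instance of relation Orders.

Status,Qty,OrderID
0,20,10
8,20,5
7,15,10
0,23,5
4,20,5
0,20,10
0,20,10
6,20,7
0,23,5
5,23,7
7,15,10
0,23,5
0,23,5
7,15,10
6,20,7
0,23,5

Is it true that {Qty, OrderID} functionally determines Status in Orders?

No

(Qty=20, OrderID=10): 3 rows → Status = 0, 0, 0 ✓
(Qty=20, OrderID=5): 2 rows → Status takes values {8, 4} — violation
(Qty=15, OrderID=10): 3 rows → Status = 7, 7, 7 ✓
(Qty=23, OrderID=5): 5 rows → Status = 0, 0, 0, 0, 0 ✓
(Qty=20, OrderID=7): 2 rows → Status = 6, 6 ✓
(Qty=23, OrderID=7): 1 row → Status = 5 ✓
Two rows agree on {Qty, OrderID} but differ on Status, so {Qty, OrderID} → Status does not hold.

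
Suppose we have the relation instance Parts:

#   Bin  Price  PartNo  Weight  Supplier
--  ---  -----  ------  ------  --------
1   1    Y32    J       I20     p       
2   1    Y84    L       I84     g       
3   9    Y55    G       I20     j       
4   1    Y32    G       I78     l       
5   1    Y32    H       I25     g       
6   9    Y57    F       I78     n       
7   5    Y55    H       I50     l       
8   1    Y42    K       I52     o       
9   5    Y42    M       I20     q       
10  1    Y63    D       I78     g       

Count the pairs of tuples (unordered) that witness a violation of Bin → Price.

14

Bin=1: violating pairs (1,2), (1,8), (1,10), (2,4), (2,5), (2,8), (2,10), (4,8), (4,10), (5,8), (5,10), (8,10) — 12 pairs.
Bin=9: violating pairs (3,6) — 1 pair.
Bin=5: violating pairs (7,9) — 1 pair.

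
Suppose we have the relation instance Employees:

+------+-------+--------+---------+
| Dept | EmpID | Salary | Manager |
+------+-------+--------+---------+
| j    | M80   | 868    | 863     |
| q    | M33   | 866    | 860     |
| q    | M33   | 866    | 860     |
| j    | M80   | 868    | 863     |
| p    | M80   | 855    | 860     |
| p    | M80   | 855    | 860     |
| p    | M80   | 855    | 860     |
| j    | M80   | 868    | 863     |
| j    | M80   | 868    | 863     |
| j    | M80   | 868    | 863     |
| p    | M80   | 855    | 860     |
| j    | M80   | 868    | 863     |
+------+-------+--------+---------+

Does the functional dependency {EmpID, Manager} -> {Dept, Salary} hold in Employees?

(EmpID=M80, Manager=863): 6 rows → {Dept,Salary} = (j, 868), (j, 868), (j, 868), (j, 868), (j, 868), (j, 868) ✓
(EmpID=M33, Manager=860): 2 rows → {Dept,Salary} = (q, 866), (q, 866) ✓
(EmpID=M80, Manager=860): 4 rows → {Dept,Salary} = (p, 855), (p, 855), (p, 855), (p, 855) ✓
Every {EmpID, Manager} value is associated with a single {Dept, Salary} value, so {EmpID, Manager} -> {Dept, Salary} holds.

Yes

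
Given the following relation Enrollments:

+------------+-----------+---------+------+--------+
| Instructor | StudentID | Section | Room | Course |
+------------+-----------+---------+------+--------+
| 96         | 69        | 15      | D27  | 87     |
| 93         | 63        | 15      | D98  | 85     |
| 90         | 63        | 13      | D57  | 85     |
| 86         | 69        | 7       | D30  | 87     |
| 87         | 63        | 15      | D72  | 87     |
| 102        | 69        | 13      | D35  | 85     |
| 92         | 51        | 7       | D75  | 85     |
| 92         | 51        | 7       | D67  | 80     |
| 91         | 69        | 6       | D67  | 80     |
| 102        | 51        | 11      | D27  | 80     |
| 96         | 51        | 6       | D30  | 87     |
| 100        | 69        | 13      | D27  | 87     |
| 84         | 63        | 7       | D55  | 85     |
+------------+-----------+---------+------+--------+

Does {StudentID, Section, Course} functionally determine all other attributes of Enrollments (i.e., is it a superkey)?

Yes

All 13 rows have distinct {StudentID, Section, Course} values, so {StudentID, Section, Course} → (all attributes) holds and {StudentID, Section, Course} is a superkey.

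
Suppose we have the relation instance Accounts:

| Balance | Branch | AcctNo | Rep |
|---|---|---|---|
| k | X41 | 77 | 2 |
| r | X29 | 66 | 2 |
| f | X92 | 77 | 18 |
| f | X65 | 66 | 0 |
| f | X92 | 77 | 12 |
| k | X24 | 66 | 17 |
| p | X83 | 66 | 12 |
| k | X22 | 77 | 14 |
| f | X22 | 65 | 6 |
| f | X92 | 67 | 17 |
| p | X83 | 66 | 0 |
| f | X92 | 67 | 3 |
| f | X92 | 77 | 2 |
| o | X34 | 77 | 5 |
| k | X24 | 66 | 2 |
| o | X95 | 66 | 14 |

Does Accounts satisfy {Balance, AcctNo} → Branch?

No

(Balance=k, AcctNo=77): 2 rows → Branch takes values {X41, X22} — violation
(Balance=r, AcctNo=66): 1 row → Branch = X29 ✓
(Balance=f, AcctNo=77): 3 rows → Branch = X92, X92, X92 ✓
(Balance=f, AcctNo=66): 1 row → Branch = X65 ✓
(Balance=k, AcctNo=66): 2 rows → Branch = X24, X24 ✓
(Balance=p, AcctNo=66): 2 rows → Branch = X83, X83 ✓
(Balance=f, AcctNo=65): 1 row → Branch = X22 ✓
(Balance=f, AcctNo=67): 2 rows → Branch = X92, X92 ✓
(Balance=o, AcctNo=77): 1 row → Branch = X34 ✓
(Balance=o, AcctNo=66): 1 row → Branch = X95 ✓
Two rows agree on {Balance, AcctNo} but differ on Branch, so {Balance, AcctNo} → Branch does not hold.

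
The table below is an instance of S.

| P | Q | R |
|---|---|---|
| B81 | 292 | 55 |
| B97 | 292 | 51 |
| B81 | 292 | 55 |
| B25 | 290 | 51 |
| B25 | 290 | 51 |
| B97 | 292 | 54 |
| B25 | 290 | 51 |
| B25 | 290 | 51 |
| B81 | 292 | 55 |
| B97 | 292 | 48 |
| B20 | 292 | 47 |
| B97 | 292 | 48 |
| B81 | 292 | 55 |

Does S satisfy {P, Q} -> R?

No

(P=B81, Q=292): 4 rows → R = 55, 55, 55, 55 ✓
(P=B97, Q=292): 4 rows → R takes values {51, 54, 48} — violation
(P=B25, Q=290): 4 rows → R = 51, 51, 51, 51 ✓
(P=B20, Q=292): 1 row → R = 47 ✓
Two rows agree on {P, Q} but differ on R, so {P, Q} -> R does not hold.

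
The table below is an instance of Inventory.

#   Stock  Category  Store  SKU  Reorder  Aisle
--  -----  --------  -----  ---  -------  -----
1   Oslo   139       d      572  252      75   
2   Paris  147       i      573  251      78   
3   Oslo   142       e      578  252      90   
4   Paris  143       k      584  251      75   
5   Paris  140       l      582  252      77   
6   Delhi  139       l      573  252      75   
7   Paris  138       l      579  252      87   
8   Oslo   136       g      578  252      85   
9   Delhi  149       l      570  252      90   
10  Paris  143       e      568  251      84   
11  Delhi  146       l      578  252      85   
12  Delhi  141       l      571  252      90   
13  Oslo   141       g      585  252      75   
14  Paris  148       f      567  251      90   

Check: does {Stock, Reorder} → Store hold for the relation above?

No

(Stock=Oslo, Reorder=252): rows 1, 3, 8, 13 → Store takes values {d, e, g} — violation
(Stock=Paris, Reorder=251): rows 2, 4, 10, 14 → Store takes values {i, k, e, f} — violation
(Stock=Paris, Reorder=252): rows 5, 7 → Store = l, l ✓
(Stock=Delhi, Reorder=252): rows 6, 9, 11, 12 → Store = l, l, l, l ✓
Two rows agree on {Stock, Reorder} but differ on Store, so {Stock, Reorder} → Store does not hold.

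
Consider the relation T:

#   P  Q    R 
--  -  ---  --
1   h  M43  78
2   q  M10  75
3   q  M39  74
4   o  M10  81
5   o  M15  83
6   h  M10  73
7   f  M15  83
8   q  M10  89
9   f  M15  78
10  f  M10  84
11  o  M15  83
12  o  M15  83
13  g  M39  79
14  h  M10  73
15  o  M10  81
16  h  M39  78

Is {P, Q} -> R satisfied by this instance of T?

No

(P=h, Q=M43): row 1 → R = 78 ✓
(P=q, Q=M10): rows 2, 8 → R takes values {75, 89} — violation
(P=q, Q=M39): row 3 → R = 74 ✓
(P=o, Q=M10): rows 4, 15 → R = 81, 81 ✓
(P=o, Q=M15): rows 5, 11, 12 → R = 83, 83, 83 ✓
(P=h, Q=M10): rows 6, 14 → R = 73, 73 ✓
(P=f, Q=M15): rows 7, 9 → R takes values {83, 78} — violation
(P=f, Q=M10): row 10 → R = 84 ✓
(P=g, Q=M39): row 13 → R = 79 ✓
(P=h, Q=M39): row 16 → R = 78 ✓
Two rows agree on {P, Q} but differ on R, so {P, Q} -> R does not hold.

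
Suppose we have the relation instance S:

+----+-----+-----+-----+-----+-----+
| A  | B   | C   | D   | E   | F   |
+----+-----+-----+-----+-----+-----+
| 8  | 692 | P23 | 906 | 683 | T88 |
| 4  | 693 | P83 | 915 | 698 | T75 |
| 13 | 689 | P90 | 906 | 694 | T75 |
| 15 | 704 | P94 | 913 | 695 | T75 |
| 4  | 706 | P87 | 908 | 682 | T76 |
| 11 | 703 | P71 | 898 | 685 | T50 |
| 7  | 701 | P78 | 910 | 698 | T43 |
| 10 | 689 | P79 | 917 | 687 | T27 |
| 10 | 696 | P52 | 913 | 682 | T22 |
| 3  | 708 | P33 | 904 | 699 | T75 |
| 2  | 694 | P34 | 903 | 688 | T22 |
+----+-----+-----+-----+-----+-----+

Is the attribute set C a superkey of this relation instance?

All 11 rows have distinct C values, so C → (all attributes) holds and C is a superkey.

Yes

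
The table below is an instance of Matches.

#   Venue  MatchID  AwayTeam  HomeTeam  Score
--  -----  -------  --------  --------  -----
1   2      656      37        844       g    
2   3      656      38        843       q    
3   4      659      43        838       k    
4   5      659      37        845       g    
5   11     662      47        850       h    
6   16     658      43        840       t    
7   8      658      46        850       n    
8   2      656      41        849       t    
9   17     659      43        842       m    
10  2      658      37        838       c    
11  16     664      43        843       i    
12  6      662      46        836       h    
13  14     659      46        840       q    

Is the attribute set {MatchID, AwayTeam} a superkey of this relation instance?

Rows 3 and 9 have the same {MatchID, AwayTeam} value (MatchID=659, AwayTeam=43) but are distinct tuples, so {MatchID, AwayTeam} does not determine every attribute — not a superkey.

No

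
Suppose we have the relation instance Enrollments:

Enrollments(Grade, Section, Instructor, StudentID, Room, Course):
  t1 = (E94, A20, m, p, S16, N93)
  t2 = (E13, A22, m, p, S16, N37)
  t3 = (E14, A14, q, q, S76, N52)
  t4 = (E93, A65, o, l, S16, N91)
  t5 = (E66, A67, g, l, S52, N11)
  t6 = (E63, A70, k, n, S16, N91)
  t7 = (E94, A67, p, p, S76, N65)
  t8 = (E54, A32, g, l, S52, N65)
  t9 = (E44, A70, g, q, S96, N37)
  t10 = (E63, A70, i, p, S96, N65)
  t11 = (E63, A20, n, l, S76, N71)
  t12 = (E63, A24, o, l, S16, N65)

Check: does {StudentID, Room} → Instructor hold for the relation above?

Yes

(StudentID=p, Room=S16): rows 1, 2 → Instructor = m, m ✓
(StudentID=q, Room=S76): row 3 → Instructor = q ✓
(StudentID=l, Room=S16): rows 4, 12 → Instructor = o, o ✓
(StudentID=l, Room=S52): rows 5, 8 → Instructor = g, g ✓
(StudentID=n, Room=S16): row 6 → Instructor = k ✓
(StudentID=p, Room=S76): row 7 → Instructor = p ✓
(StudentID=q, Room=S96): row 9 → Instructor = g ✓
(StudentID=p, Room=S96): row 10 → Instructor = i ✓
(StudentID=l, Room=S76): row 11 → Instructor = n ✓
Every {StudentID, Room} value is associated with a single Instructor value, so {StudentID, Room} → Instructor holds.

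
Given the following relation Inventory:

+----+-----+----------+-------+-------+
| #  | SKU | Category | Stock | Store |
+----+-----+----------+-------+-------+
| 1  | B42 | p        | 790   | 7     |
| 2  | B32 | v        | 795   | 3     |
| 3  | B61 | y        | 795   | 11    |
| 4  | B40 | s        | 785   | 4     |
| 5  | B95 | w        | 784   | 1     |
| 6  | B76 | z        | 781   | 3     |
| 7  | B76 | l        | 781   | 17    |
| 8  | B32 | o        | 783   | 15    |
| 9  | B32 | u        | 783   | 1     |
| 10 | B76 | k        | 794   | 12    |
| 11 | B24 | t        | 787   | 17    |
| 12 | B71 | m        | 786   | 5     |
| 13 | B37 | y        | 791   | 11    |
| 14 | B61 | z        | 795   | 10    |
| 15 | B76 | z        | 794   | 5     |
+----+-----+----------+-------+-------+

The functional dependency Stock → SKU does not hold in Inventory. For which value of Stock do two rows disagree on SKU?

Stock=790: row 1 → SKU = B42 ✓
Stock=795: rows 2, 3, 14 → SKU takes values {B32, B61} — violation
Stock=785: row 4 → SKU = B40 ✓
Stock=784: row 5 → SKU = B95 ✓
Stock=781: rows 6, 7 → SKU = B76, B76 ✓
Stock=783: rows 8, 9 → SKU = B32, B32 ✓
Stock=794: rows 10, 15 → SKU = B76, B76 ✓
Stock=787: row 11 → SKU = B24 ✓
Stock=786: row 12 → SKU = B71 ✓
Stock=791: row 13 → SKU = B37 ✓
The only Stock value with inconsistent SKU is Stock=795.

795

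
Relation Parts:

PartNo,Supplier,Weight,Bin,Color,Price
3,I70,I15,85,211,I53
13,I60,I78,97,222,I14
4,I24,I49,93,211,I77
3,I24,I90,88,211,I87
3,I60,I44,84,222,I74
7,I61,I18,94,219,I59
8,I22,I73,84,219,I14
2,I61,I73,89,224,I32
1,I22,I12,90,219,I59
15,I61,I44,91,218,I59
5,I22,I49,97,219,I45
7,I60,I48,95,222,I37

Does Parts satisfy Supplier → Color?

No

Supplier=I70: 1 row → Color = 211 ✓
Supplier=I60: 3 rows → Color = 222, 222, 222 ✓
Supplier=I24: 2 rows → Color = 211, 211 ✓
Supplier=I61: 3 rows → Color takes values {219, 224, 218} — violation
Supplier=I22: 3 rows → Color = 219, 219, 219 ✓
Two rows agree on Supplier but differ on Color, so Supplier → Color does not hold.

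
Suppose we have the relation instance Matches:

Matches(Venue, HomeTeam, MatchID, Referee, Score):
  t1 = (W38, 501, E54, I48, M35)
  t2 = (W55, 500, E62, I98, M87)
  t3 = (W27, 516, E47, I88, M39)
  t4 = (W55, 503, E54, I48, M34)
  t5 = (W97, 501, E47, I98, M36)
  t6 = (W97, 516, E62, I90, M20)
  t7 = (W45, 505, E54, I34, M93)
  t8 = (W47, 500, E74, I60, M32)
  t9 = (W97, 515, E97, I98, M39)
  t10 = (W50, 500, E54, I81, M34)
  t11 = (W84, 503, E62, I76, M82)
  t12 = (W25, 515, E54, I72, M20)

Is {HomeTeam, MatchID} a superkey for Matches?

All 12 rows have distinct {HomeTeam, MatchID} values, so {HomeTeam, MatchID} → (all attributes) holds and {HomeTeam, MatchID} is a superkey.

Yes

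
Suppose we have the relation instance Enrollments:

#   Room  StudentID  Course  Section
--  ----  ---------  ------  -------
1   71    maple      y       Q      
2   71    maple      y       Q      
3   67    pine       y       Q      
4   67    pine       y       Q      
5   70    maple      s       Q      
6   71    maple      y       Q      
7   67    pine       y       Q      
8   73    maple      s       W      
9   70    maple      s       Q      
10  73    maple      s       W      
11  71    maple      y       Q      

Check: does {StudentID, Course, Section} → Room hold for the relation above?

Yes

(StudentID=maple, Course=y, Section=Q): rows 1, 2, 6, 11 → Room = 71, 71, 71, 71 ✓
(StudentID=pine, Course=y, Section=Q): rows 3, 4, 7 → Room = 67, 67, 67 ✓
(StudentID=maple, Course=s, Section=Q): rows 5, 9 → Room = 70, 70 ✓
(StudentID=maple, Course=s, Section=W): rows 8, 10 → Room = 73, 73 ✓
Every {StudentID, Course, Section} value is associated with a single Room value, so {StudentID, Course, Section} → Room holds.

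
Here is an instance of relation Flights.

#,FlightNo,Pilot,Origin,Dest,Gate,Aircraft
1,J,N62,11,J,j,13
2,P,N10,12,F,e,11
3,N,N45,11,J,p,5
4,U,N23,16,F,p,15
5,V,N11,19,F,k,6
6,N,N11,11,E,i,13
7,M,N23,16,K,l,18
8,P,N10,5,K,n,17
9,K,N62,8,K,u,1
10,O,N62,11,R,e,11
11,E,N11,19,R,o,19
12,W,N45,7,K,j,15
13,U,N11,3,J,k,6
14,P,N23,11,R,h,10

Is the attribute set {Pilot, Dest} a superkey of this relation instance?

All 14 rows have distinct {Pilot, Dest} values, so {Pilot, Dest} → (all attributes) holds and {Pilot, Dest} is a superkey.

Yes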